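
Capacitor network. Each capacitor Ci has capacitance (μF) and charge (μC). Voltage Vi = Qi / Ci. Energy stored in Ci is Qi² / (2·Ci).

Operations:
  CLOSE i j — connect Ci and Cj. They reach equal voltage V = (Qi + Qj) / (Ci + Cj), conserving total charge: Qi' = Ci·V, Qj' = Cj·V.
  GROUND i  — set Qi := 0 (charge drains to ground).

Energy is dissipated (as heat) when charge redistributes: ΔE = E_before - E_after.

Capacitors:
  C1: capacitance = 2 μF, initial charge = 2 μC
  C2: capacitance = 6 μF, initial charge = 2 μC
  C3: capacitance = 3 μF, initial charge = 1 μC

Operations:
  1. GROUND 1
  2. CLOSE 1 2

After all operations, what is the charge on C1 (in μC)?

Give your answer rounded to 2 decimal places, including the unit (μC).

Answer: 0.50 μC

Derivation:
Initial: C1(2μF, Q=2μC, V=1.00V), C2(6μF, Q=2μC, V=0.33V), C3(3μF, Q=1μC, V=0.33V)
Op 1: GROUND 1: Q1=0; energy lost=1.000
Op 2: CLOSE 1-2: Q_total=2.00, C_total=8.00, V=0.25; Q1=0.50, Q2=1.50; dissipated=0.083
Final charges: Q1=0.50, Q2=1.50, Q3=1.00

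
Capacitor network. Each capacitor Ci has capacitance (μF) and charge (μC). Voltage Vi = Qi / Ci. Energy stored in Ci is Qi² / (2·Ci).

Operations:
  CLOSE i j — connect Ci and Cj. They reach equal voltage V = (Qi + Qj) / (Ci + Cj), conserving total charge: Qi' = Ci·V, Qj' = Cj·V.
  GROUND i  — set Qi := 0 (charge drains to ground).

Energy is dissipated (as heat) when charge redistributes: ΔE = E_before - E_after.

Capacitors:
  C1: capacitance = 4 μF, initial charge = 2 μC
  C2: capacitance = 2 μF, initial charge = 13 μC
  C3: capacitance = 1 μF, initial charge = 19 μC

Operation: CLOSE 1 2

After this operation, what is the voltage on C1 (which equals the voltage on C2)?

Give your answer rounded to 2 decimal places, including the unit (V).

Initial: C1(4μF, Q=2μC, V=0.50V), C2(2μF, Q=13μC, V=6.50V), C3(1μF, Q=19μC, V=19.00V)
Op 1: CLOSE 1-2: Q_total=15.00, C_total=6.00, V=2.50; Q1=10.00, Q2=5.00; dissipated=24.000

Answer: 2.50 V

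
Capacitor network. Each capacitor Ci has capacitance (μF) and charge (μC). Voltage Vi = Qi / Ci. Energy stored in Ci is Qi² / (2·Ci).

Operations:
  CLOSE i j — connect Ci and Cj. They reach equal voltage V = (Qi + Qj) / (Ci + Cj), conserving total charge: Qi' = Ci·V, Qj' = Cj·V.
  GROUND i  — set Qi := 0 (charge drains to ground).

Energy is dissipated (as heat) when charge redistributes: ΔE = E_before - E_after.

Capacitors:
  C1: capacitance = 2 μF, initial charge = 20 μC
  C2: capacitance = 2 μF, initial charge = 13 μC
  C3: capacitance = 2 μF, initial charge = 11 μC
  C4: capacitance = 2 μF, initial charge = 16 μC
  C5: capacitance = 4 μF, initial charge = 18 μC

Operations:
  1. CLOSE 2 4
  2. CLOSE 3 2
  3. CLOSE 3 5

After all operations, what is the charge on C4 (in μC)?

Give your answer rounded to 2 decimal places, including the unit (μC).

Answer: 14.50 μC

Derivation:
Initial: C1(2μF, Q=20μC, V=10.00V), C2(2μF, Q=13μC, V=6.50V), C3(2μF, Q=11μC, V=5.50V), C4(2μF, Q=16μC, V=8.00V), C5(4μF, Q=18μC, V=4.50V)
Op 1: CLOSE 2-4: Q_total=29.00, C_total=4.00, V=7.25; Q2=14.50, Q4=14.50; dissipated=1.125
Op 2: CLOSE 3-2: Q_total=25.50, C_total=4.00, V=6.38; Q3=12.75, Q2=12.75; dissipated=1.531
Op 3: CLOSE 3-5: Q_total=30.75, C_total=6.00, V=5.12; Q3=10.25, Q5=20.50; dissipated=2.344
Final charges: Q1=20.00, Q2=12.75, Q3=10.25, Q4=14.50, Q5=20.50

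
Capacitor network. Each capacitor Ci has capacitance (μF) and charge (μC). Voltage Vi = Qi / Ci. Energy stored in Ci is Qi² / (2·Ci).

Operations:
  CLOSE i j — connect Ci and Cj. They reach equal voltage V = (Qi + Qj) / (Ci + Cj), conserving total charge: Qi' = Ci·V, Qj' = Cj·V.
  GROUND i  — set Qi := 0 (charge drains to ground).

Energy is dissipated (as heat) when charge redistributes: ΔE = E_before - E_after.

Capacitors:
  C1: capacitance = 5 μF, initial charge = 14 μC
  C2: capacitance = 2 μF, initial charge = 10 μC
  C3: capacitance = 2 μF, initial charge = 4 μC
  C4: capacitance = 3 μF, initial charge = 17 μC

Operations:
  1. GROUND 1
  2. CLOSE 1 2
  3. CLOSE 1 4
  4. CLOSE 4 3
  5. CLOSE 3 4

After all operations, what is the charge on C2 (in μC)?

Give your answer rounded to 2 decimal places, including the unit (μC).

Initial: C1(5μF, Q=14μC, V=2.80V), C2(2μF, Q=10μC, V=5.00V), C3(2μF, Q=4μC, V=2.00V), C4(3μF, Q=17μC, V=5.67V)
Op 1: GROUND 1: Q1=0; energy lost=19.600
Op 2: CLOSE 1-2: Q_total=10.00, C_total=7.00, V=1.43; Q1=7.14, Q2=2.86; dissipated=17.857
Op 3: CLOSE 1-4: Q_total=24.14, C_total=8.00, V=3.02; Q1=15.09, Q4=9.05; dissipated=16.839
Op 4: CLOSE 4-3: Q_total=13.05, C_total=5.00, V=2.61; Q4=7.83, Q3=5.22; dissipated=0.622
Op 5: CLOSE 3-4: Q_total=13.05, C_total=5.00, V=2.61; Q3=5.22, Q4=7.83; dissipated=0.000
Final charges: Q1=15.09, Q2=2.86, Q3=5.22, Q4=7.83

Answer: 2.86 μC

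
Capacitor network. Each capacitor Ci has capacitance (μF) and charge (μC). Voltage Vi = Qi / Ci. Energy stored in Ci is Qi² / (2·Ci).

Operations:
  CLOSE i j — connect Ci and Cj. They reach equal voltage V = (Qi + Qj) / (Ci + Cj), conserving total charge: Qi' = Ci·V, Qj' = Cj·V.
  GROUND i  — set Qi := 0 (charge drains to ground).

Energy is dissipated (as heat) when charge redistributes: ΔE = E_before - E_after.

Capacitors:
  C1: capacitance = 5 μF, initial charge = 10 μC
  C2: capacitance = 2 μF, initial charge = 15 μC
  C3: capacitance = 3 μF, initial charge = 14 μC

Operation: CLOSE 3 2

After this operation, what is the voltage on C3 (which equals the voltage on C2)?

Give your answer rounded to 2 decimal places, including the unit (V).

Answer: 5.80 V

Derivation:
Initial: C1(5μF, Q=10μC, V=2.00V), C2(2μF, Q=15μC, V=7.50V), C3(3μF, Q=14μC, V=4.67V)
Op 1: CLOSE 3-2: Q_total=29.00, C_total=5.00, V=5.80; Q3=17.40, Q2=11.60; dissipated=4.817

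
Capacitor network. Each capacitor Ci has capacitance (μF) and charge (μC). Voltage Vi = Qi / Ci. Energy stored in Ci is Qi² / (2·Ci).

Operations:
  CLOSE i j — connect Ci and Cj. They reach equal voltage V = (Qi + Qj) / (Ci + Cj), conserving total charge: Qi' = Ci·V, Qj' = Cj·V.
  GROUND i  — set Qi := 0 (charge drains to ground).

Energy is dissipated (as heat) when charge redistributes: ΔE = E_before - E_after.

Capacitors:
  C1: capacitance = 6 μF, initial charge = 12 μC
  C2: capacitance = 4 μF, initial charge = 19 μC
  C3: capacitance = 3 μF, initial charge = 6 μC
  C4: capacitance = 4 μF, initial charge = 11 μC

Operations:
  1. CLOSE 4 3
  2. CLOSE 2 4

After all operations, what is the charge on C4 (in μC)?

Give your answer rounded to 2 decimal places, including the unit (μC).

Answer: 14.36 μC

Derivation:
Initial: C1(6μF, Q=12μC, V=2.00V), C2(4μF, Q=19μC, V=4.75V), C3(3μF, Q=6μC, V=2.00V), C4(4μF, Q=11μC, V=2.75V)
Op 1: CLOSE 4-3: Q_total=17.00, C_total=7.00, V=2.43; Q4=9.71, Q3=7.29; dissipated=0.482
Op 2: CLOSE 2-4: Q_total=28.71, C_total=8.00, V=3.59; Q2=14.36, Q4=14.36; dissipated=5.389
Final charges: Q1=12.00, Q2=14.36, Q3=7.29, Q4=14.36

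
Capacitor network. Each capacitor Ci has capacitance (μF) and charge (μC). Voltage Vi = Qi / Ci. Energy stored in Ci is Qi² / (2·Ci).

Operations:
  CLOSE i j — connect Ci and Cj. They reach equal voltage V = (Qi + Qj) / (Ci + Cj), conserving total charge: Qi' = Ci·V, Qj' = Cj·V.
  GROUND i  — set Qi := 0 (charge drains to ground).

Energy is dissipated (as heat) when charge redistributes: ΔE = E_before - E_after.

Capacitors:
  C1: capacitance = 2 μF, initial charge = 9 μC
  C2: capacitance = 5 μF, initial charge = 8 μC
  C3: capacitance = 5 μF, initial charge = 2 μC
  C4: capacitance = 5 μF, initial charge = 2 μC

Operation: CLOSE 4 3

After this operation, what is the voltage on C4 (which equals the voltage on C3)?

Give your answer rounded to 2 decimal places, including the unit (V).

Answer: 0.40 V

Derivation:
Initial: C1(2μF, Q=9μC, V=4.50V), C2(5μF, Q=8μC, V=1.60V), C3(5μF, Q=2μC, V=0.40V), C4(5μF, Q=2μC, V=0.40V)
Op 1: CLOSE 4-3: Q_total=4.00, C_total=10.00, V=0.40; Q4=2.00, Q3=2.00; dissipated=0.000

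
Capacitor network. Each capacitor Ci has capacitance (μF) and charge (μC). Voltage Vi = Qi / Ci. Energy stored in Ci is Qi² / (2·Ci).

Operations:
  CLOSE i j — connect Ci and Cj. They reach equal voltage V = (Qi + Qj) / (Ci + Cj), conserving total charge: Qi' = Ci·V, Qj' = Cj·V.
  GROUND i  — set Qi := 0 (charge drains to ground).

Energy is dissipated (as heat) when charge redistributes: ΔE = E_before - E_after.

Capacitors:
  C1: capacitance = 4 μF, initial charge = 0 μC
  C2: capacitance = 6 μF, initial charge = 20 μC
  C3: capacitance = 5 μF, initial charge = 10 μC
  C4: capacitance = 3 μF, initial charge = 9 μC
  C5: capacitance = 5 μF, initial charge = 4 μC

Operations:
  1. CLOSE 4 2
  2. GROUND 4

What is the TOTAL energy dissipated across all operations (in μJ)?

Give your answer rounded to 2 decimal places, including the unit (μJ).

Initial: C1(4μF, Q=0μC, V=0.00V), C2(6μF, Q=20μC, V=3.33V), C3(5μF, Q=10μC, V=2.00V), C4(3μF, Q=9μC, V=3.00V), C5(5μF, Q=4μC, V=0.80V)
Op 1: CLOSE 4-2: Q_total=29.00, C_total=9.00, V=3.22; Q4=9.67, Q2=19.33; dissipated=0.111
Op 2: GROUND 4: Q4=0; energy lost=15.574
Total dissipated: 15.685 μJ

Answer: 15.69 μJ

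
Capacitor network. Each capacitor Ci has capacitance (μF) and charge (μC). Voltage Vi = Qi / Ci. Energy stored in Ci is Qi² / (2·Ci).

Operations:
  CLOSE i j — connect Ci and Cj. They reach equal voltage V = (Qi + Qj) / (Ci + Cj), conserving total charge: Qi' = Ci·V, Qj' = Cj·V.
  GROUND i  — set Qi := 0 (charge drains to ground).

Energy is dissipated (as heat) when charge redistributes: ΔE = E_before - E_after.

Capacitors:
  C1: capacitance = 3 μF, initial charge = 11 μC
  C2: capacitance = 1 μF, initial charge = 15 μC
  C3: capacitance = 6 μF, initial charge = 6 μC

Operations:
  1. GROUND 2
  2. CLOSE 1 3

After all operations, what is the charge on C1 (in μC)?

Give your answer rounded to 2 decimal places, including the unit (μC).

Initial: C1(3μF, Q=11μC, V=3.67V), C2(1μF, Q=15μC, V=15.00V), C3(6μF, Q=6μC, V=1.00V)
Op 1: GROUND 2: Q2=0; energy lost=112.500
Op 2: CLOSE 1-3: Q_total=17.00, C_total=9.00, V=1.89; Q1=5.67, Q3=11.33; dissipated=7.111
Final charges: Q1=5.67, Q2=0.00, Q3=11.33

Answer: 5.67 μC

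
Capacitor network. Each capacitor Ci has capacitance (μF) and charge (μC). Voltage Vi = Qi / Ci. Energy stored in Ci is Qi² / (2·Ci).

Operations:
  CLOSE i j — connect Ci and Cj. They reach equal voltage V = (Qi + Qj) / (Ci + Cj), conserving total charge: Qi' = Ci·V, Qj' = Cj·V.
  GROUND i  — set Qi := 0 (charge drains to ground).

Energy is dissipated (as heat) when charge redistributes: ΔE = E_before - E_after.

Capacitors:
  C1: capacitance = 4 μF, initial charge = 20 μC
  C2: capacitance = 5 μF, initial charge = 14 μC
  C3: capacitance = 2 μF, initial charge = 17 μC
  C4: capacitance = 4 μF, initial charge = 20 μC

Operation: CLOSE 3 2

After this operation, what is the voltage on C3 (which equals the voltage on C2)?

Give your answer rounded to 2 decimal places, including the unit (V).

Initial: C1(4μF, Q=20μC, V=5.00V), C2(5μF, Q=14μC, V=2.80V), C3(2μF, Q=17μC, V=8.50V), C4(4μF, Q=20μC, V=5.00V)
Op 1: CLOSE 3-2: Q_total=31.00, C_total=7.00, V=4.43; Q3=8.86, Q2=22.14; dissipated=23.207

Answer: 4.43 V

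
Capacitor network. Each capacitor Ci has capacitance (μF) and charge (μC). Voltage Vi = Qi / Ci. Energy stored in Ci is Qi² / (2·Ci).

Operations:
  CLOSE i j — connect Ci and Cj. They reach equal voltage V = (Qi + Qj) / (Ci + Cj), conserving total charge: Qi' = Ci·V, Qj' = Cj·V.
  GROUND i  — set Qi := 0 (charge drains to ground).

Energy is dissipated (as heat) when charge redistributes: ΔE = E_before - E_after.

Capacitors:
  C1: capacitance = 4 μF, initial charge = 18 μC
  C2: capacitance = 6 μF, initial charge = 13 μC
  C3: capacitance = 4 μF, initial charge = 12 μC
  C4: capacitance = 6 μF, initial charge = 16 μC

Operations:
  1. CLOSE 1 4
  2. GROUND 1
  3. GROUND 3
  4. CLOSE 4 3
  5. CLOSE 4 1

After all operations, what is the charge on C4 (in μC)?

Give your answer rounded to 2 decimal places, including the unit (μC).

Answer: 7.34 μC

Derivation:
Initial: C1(4μF, Q=18μC, V=4.50V), C2(6μF, Q=13μC, V=2.17V), C3(4μF, Q=12μC, V=3.00V), C4(6μF, Q=16μC, V=2.67V)
Op 1: CLOSE 1-4: Q_total=34.00, C_total=10.00, V=3.40; Q1=13.60, Q4=20.40; dissipated=4.033
Op 2: GROUND 1: Q1=0; energy lost=23.120
Op 3: GROUND 3: Q3=0; energy lost=18.000
Op 4: CLOSE 4-3: Q_total=20.40, C_total=10.00, V=2.04; Q4=12.24, Q3=8.16; dissipated=13.872
Op 5: CLOSE 4-1: Q_total=12.24, C_total=10.00, V=1.22; Q4=7.34, Q1=4.90; dissipated=4.994
Final charges: Q1=4.90, Q2=13.00, Q3=8.16, Q4=7.34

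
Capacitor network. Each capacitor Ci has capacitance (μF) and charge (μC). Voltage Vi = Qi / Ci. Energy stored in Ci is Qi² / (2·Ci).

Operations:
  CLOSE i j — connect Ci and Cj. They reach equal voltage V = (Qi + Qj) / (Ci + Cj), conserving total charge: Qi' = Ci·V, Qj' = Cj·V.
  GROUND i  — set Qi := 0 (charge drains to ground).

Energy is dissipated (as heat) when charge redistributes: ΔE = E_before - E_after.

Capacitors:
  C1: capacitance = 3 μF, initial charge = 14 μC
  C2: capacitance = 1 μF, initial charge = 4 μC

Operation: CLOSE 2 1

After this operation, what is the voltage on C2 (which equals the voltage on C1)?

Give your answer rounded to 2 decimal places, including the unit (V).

Initial: C1(3μF, Q=14μC, V=4.67V), C2(1μF, Q=4μC, V=4.00V)
Op 1: CLOSE 2-1: Q_total=18.00, C_total=4.00, V=4.50; Q2=4.50, Q1=13.50; dissipated=0.167

Answer: 4.50 V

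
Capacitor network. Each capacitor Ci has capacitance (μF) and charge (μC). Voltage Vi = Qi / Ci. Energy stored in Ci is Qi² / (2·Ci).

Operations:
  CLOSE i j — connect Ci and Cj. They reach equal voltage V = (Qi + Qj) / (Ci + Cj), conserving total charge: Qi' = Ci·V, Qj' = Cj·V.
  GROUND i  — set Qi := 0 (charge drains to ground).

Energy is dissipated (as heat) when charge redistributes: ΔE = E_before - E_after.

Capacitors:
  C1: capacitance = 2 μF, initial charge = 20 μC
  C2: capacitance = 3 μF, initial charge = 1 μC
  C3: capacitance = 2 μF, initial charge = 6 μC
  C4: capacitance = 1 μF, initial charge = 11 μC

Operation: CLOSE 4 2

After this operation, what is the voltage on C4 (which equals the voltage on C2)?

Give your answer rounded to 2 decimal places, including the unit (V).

Answer: 3.00 V

Derivation:
Initial: C1(2μF, Q=20μC, V=10.00V), C2(3μF, Q=1μC, V=0.33V), C3(2μF, Q=6μC, V=3.00V), C4(1μF, Q=11μC, V=11.00V)
Op 1: CLOSE 4-2: Q_total=12.00, C_total=4.00, V=3.00; Q4=3.00, Q2=9.00; dissipated=42.667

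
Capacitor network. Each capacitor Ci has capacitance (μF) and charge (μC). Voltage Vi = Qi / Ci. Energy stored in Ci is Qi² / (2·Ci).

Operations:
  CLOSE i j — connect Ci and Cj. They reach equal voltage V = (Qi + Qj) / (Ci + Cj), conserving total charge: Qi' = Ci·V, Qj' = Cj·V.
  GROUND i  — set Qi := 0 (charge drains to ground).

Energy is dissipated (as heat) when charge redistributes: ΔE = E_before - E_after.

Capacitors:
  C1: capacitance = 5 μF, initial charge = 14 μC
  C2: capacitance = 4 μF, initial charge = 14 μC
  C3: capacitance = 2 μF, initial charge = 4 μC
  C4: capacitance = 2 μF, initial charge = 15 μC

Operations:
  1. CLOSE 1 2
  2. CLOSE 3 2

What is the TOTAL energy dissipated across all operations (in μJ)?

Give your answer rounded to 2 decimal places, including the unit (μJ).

Initial: C1(5μF, Q=14μC, V=2.80V), C2(4μF, Q=14μC, V=3.50V), C3(2μF, Q=4μC, V=2.00V), C4(2μF, Q=15μC, V=7.50V)
Op 1: CLOSE 1-2: Q_total=28.00, C_total=9.00, V=3.11; Q1=15.56, Q2=12.44; dissipated=0.544
Op 2: CLOSE 3-2: Q_total=16.44, C_total=6.00, V=2.74; Q3=5.48, Q2=10.96; dissipated=0.823
Total dissipated: 1.367 μJ

Answer: 1.37 μJ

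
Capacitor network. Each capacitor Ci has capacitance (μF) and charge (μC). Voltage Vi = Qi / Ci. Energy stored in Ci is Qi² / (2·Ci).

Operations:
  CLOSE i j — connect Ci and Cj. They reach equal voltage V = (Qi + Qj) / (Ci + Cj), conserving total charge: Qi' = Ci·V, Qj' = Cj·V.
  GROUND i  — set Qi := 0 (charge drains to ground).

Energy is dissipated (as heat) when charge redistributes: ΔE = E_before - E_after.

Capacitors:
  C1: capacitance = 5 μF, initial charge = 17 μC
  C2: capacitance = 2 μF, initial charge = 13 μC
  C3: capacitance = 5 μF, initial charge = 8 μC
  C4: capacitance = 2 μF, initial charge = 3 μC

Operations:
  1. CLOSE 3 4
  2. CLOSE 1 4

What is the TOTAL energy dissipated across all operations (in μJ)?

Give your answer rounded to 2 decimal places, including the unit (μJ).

Initial: C1(5μF, Q=17μC, V=3.40V), C2(2μF, Q=13μC, V=6.50V), C3(5μF, Q=8μC, V=1.60V), C4(2μF, Q=3μC, V=1.50V)
Op 1: CLOSE 3-4: Q_total=11.00, C_total=7.00, V=1.57; Q3=7.86, Q4=3.14; dissipated=0.007
Op 2: CLOSE 1-4: Q_total=20.14, C_total=7.00, V=2.88; Q1=14.39, Q4=5.76; dissipated=2.388
Total dissipated: 2.395 μJ

Answer: 2.40 μJ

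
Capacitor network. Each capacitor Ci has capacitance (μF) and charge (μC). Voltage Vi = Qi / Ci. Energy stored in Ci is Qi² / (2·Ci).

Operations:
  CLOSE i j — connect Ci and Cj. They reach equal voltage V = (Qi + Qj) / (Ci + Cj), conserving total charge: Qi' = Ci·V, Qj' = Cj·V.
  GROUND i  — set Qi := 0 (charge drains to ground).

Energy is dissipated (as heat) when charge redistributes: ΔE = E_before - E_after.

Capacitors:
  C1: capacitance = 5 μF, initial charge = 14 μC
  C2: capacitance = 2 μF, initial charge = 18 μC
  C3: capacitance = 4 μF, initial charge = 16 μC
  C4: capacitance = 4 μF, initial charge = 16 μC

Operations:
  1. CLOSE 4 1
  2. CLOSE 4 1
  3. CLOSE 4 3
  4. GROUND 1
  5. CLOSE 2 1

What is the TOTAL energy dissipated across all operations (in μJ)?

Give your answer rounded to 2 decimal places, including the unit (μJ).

Answer: 87.68 μJ

Derivation:
Initial: C1(5μF, Q=14μC, V=2.80V), C2(2μF, Q=18μC, V=9.00V), C3(4μF, Q=16μC, V=4.00V), C4(4μF, Q=16μC, V=4.00V)
Op 1: CLOSE 4-1: Q_total=30.00, C_total=9.00, V=3.33; Q4=13.33, Q1=16.67; dissipated=1.600
Op 2: CLOSE 4-1: Q_total=30.00, C_total=9.00, V=3.33; Q4=13.33, Q1=16.67; dissipated=0.000
Op 3: CLOSE 4-3: Q_total=29.33, C_total=8.00, V=3.67; Q4=14.67, Q3=14.67; dissipated=0.444
Op 4: GROUND 1: Q1=0; energy lost=27.778
Op 5: CLOSE 2-1: Q_total=18.00, C_total=7.00, V=2.57; Q2=5.14, Q1=12.86; dissipated=57.857
Total dissipated: 87.679 μJ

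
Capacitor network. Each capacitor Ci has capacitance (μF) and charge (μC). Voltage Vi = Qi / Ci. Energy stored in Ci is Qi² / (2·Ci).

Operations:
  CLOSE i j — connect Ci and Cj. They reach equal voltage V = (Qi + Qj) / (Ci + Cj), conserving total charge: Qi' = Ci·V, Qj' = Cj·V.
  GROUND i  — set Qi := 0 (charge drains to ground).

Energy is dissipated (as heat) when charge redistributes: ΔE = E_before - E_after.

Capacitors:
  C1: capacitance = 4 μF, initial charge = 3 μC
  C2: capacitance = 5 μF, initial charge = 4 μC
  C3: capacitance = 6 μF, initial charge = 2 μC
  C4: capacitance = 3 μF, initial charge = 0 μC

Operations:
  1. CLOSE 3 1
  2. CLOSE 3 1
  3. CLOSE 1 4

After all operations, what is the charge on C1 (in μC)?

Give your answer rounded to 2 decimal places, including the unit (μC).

Initial: C1(4μF, Q=3μC, V=0.75V), C2(5μF, Q=4μC, V=0.80V), C3(6μF, Q=2μC, V=0.33V), C4(3μF, Q=0μC, V=0.00V)
Op 1: CLOSE 3-1: Q_total=5.00, C_total=10.00, V=0.50; Q3=3.00, Q1=2.00; dissipated=0.208
Op 2: CLOSE 3-1: Q_total=5.00, C_total=10.00, V=0.50; Q3=3.00, Q1=2.00; dissipated=0.000
Op 3: CLOSE 1-4: Q_total=2.00, C_total=7.00, V=0.29; Q1=1.14, Q4=0.86; dissipated=0.214
Final charges: Q1=1.14, Q2=4.00, Q3=3.00, Q4=0.86

Answer: 1.14 μC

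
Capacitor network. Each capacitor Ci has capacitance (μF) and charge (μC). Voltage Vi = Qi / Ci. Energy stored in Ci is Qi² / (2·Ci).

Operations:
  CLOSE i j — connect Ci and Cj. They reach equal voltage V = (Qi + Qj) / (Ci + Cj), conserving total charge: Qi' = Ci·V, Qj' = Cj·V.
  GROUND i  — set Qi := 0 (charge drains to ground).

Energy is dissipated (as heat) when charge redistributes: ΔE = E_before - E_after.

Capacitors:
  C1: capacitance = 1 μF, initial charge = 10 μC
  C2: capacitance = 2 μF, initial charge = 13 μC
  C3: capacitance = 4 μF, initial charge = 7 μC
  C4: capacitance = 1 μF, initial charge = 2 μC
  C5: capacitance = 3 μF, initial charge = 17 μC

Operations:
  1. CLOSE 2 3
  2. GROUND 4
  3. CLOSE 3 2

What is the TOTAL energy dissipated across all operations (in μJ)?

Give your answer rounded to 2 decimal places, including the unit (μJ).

Initial: C1(1μF, Q=10μC, V=10.00V), C2(2μF, Q=13μC, V=6.50V), C3(4μF, Q=7μC, V=1.75V), C4(1μF, Q=2μC, V=2.00V), C5(3μF, Q=17μC, V=5.67V)
Op 1: CLOSE 2-3: Q_total=20.00, C_total=6.00, V=3.33; Q2=6.67, Q3=13.33; dissipated=15.042
Op 2: GROUND 4: Q4=0; energy lost=2.000
Op 3: CLOSE 3-2: Q_total=20.00, C_total=6.00, V=3.33; Q3=13.33, Q2=6.67; dissipated=0.000
Total dissipated: 17.042 μJ

Answer: 17.04 μJ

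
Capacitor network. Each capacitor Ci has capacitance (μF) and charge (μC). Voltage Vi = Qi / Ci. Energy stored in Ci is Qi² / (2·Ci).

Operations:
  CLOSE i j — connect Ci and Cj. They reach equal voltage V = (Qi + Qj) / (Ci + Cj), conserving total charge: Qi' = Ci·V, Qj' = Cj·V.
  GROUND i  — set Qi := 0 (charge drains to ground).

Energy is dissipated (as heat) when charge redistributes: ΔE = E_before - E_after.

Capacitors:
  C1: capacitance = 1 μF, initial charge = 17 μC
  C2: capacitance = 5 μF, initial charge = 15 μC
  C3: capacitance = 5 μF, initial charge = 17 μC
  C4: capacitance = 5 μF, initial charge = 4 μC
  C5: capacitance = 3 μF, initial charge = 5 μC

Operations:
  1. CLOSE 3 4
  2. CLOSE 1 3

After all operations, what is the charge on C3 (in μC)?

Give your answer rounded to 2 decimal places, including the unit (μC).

Answer: 22.92 μC

Derivation:
Initial: C1(1μF, Q=17μC, V=17.00V), C2(5μF, Q=15μC, V=3.00V), C3(5μF, Q=17μC, V=3.40V), C4(5μF, Q=4μC, V=0.80V), C5(3μF, Q=5μC, V=1.67V)
Op 1: CLOSE 3-4: Q_total=21.00, C_total=10.00, V=2.10; Q3=10.50, Q4=10.50; dissipated=8.450
Op 2: CLOSE 1-3: Q_total=27.50, C_total=6.00, V=4.58; Q1=4.58, Q3=22.92; dissipated=92.504
Final charges: Q1=4.58, Q2=15.00, Q3=22.92, Q4=10.50, Q5=5.00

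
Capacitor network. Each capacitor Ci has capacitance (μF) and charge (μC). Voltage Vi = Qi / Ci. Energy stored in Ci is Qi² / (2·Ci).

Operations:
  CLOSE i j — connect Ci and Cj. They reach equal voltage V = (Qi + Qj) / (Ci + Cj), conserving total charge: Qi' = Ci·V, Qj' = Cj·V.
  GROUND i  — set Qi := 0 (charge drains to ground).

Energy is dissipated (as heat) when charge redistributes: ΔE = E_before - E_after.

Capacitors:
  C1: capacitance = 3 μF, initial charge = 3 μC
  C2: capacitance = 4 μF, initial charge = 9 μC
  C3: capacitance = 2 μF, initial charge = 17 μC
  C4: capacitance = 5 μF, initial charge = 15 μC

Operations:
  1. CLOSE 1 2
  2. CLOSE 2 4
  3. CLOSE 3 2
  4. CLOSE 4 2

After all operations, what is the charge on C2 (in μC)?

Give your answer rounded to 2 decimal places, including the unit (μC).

Answer: 13.31 μC

Derivation:
Initial: C1(3μF, Q=3μC, V=1.00V), C2(4μF, Q=9μC, V=2.25V), C3(2μF, Q=17μC, V=8.50V), C4(5μF, Q=15μC, V=3.00V)
Op 1: CLOSE 1-2: Q_total=12.00, C_total=7.00, V=1.71; Q1=5.14, Q2=6.86; dissipated=1.339
Op 2: CLOSE 2-4: Q_total=21.86, C_total=9.00, V=2.43; Q2=9.71, Q4=12.14; dissipated=1.837
Op 3: CLOSE 3-2: Q_total=26.71, C_total=6.00, V=4.45; Q3=8.90, Q2=17.81; dissipated=24.575
Op 4: CLOSE 4-2: Q_total=29.95, C_total=9.00, V=3.33; Q4=16.64, Q2=13.31; dissipated=4.551
Final charges: Q1=5.14, Q2=13.31, Q3=8.90, Q4=16.64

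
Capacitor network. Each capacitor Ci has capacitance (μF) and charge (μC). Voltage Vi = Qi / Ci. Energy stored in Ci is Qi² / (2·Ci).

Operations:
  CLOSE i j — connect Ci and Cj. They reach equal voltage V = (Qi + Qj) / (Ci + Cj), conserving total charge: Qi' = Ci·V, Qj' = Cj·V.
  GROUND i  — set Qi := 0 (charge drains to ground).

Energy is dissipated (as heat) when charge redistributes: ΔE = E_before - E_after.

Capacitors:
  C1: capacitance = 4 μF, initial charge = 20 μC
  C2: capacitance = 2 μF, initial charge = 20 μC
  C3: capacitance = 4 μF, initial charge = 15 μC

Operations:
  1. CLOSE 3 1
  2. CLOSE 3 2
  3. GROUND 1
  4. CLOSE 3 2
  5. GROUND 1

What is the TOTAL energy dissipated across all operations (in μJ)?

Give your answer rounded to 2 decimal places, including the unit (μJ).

Initial: C1(4μF, Q=20μC, V=5.00V), C2(2μF, Q=20μC, V=10.00V), C3(4μF, Q=15μC, V=3.75V)
Op 1: CLOSE 3-1: Q_total=35.00, C_total=8.00, V=4.38; Q3=17.50, Q1=17.50; dissipated=1.562
Op 2: CLOSE 3-2: Q_total=37.50, C_total=6.00, V=6.25; Q3=25.00, Q2=12.50; dissipated=21.094
Op 3: GROUND 1: Q1=0; energy lost=38.281
Op 4: CLOSE 3-2: Q_total=37.50, C_total=6.00, V=6.25; Q3=25.00, Q2=12.50; dissipated=0.000
Op 5: GROUND 1: Q1=0; energy lost=0.000
Total dissipated: 60.938 μJ

Answer: 60.94 μJ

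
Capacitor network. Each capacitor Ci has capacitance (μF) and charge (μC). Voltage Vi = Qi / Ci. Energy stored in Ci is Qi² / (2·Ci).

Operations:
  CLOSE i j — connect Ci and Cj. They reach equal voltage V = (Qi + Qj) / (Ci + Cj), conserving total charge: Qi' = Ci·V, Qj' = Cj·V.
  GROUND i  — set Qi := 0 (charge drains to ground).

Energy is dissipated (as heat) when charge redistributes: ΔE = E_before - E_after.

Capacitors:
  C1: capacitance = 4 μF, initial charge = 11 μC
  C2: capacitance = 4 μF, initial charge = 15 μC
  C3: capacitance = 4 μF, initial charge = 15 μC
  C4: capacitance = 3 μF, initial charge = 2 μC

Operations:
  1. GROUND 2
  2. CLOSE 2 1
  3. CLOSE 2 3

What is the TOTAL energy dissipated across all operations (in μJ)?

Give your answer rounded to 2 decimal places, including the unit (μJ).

Answer: 41.33 μJ

Derivation:
Initial: C1(4μF, Q=11μC, V=2.75V), C2(4μF, Q=15μC, V=3.75V), C3(4μF, Q=15μC, V=3.75V), C4(3μF, Q=2μC, V=0.67V)
Op 1: GROUND 2: Q2=0; energy lost=28.125
Op 2: CLOSE 2-1: Q_total=11.00, C_total=8.00, V=1.38; Q2=5.50, Q1=5.50; dissipated=7.562
Op 3: CLOSE 2-3: Q_total=20.50, C_total=8.00, V=2.56; Q2=10.25, Q3=10.25; dissipated=5.641
Total dissipated: 41.328 μJ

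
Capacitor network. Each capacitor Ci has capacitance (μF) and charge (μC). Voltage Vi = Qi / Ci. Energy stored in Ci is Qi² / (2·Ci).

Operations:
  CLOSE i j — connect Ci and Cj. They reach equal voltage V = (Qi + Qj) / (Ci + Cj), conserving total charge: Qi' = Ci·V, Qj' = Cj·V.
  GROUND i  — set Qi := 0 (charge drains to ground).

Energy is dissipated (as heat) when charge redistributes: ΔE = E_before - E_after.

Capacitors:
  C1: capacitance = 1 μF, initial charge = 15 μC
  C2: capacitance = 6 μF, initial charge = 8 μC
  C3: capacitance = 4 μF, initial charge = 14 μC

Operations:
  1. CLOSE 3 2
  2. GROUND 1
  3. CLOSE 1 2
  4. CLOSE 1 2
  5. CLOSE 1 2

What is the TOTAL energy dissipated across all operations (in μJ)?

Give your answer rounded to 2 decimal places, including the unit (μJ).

Answer: 120.21 μJ

Derivation:
Initial: C1(1μF, Q=15μC, V=15.00V), C2(6μF, Q=8μC, V=1.33V), C3(4μF, Q=14μC, V=3.50V)
Op 1: CLOSE 3-2: Q_total=22.00, C_total=10.00, V=2.20; Q3=8.80, Q2=13.20; dissipated=5.633
Op 2: GROUND 1: Q1=0; energy lost=112.500
Op 3: CLOSE 1-2: Q_total=13.20, C_total=7.00, V=1.89; Q1=1.89, Q2=11.31; dissipated=2.074
Op 4: CLOSE 1-2: Q_total=13.20, C_total=7.00, V=1.89; Q1=1.89, Q2=11.31; dissipated=0.000
Op 5: CLOSE 1-2: Q_total=13.20, C_total=7.00, V=1.89; Q1=1.89, Q2=11.31; dissipated=0.000
Total dissipated: 120.208 μJ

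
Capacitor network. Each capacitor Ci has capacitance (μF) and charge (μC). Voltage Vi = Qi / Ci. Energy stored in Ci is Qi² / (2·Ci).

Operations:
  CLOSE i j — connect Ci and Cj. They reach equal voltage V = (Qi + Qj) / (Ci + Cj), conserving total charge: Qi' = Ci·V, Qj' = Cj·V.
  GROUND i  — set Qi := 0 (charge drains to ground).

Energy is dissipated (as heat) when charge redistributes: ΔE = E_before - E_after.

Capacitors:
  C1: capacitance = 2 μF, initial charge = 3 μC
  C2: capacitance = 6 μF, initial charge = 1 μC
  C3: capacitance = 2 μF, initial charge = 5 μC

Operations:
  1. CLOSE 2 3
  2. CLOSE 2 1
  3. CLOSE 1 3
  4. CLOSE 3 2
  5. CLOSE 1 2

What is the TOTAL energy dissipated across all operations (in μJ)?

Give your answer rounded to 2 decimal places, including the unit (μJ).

Answer: 4.53 μJ

Derivation:
Initial: C1(2μF, Q=3μC, V=1.50V), C2(6μF, Q=1μC, V=0.17V), C3(2μF, Q=5μC, V=2.50V)
Op 1: CLOSE 2-3: Q_total=6.00, C_total=8.00, V=0.75; Q2=4.50, Q3=1.50; dissipated=4.083
Op 2: CLOSE 2-1: Q_total=7.50, C_total=8.00, V=0.94; Q2=5.62, Q1=1.88; dissipated=0.422
Op 3: CLOSE 1-3: Q_total=3.38, C_total=4.00, V=0.84; Q1=1.69, Q3=1.69; dissipated=0.018
Op 4: CLOSE 3-2: Q_total=7.31, C_total=8.00, V=0.91; Q3=1.83, Q2=5.48; dissipated=0.007
Op 5: CLOSE 1-2: Q_total=7.17, C_total=8.00, V=0.90; Q1=1.79, Q2=5.38; dissipated=0.004
Total dissipated: 4.533 μJ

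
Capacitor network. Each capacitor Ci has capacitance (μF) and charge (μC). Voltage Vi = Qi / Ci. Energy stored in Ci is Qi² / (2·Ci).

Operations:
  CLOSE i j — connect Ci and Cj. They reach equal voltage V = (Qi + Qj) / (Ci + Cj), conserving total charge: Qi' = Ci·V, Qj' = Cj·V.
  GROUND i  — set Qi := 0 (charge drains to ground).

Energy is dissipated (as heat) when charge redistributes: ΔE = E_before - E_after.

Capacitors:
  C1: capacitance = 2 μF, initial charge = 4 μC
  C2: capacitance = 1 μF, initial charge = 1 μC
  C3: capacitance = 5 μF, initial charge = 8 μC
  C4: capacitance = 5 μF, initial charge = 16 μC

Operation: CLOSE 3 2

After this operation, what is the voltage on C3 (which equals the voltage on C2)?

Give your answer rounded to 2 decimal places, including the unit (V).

Initial: C1(2μF, Q=4μC, V=2.00V), C2(1μF, Q=1μC, V=1.00V), C3(5μF, Q=8μC, V=1.60V), C4(5μF, Q=16μC, V=3.20V)
Op 1: CLOSE 3-2: Q_total=9.00, C_total=6.00, V=1.50; Q3=7.50, Q2=1.50; dissipated=0.150

Answer: 1.50 V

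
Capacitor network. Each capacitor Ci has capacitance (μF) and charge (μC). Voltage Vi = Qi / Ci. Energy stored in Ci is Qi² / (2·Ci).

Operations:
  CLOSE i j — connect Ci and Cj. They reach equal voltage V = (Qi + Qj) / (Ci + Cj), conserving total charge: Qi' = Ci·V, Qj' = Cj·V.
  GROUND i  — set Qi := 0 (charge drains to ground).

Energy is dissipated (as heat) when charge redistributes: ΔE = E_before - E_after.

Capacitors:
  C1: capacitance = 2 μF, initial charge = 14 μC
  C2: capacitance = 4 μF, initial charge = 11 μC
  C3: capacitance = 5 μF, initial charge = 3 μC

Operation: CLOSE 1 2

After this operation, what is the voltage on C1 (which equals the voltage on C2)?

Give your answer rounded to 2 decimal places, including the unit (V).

Answer: 4.17 V

Derivation:
Initial: C1(2μF, Q=14μC, V=7.00V), C2(4μF, Q=11μC, V=2.75V), C3(5μF, Q=3μC, V=0.60V)
Op 1: CLOSE 1-2: Q_total=25.00, C_total=6.00, V=4.17; Q1=8.33, Q2=16.67; dissipated=12.042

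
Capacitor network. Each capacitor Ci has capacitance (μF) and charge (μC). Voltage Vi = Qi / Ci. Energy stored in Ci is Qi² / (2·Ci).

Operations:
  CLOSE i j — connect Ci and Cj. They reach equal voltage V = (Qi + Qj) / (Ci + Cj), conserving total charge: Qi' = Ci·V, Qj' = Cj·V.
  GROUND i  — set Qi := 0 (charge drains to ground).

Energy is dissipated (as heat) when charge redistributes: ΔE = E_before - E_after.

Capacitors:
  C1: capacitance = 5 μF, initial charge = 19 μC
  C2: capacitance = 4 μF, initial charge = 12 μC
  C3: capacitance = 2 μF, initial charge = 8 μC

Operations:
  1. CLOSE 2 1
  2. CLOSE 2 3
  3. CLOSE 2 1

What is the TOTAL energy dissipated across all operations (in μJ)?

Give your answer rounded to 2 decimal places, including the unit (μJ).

Initial: C1(5μF, Q=19μC, V=3.80V), C2(4μF, Q=12μC, V=3.00V), C3(2μF, Q=8μC, V=4.00V)
Op 1: CLOSE 2-1: Q_total=31.00, C_total=9.00, V=3.44; Q2=13.78, Q1=17.22; dissipated=0.711
Op 2: CLOSE 2-3: Q_total=21.78, C_total=6.00, V=3.63; Q2=14.52, Q3=7.26; dissipated=0.206
Op 3: CLOSE 2-1: Q_total=31.74, C_total=9.00, V=3.53; Q2=14.11, Q1=17.63; dissipated=0.038
Total dissipated: 0.955 μJ

Answer: 0.95 μJ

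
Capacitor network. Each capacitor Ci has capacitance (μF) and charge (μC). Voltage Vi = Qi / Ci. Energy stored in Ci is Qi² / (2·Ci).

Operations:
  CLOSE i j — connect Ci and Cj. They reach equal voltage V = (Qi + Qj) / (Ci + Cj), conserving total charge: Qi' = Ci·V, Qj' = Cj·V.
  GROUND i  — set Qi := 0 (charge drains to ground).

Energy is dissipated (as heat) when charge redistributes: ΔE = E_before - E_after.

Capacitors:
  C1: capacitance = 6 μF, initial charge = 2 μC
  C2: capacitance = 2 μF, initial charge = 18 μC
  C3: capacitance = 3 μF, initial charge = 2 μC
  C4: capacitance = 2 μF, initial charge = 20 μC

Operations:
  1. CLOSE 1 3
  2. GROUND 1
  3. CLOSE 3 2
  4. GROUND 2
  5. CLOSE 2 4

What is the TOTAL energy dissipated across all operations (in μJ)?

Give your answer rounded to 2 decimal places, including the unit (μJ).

Answer: 109.57 μJ

Derivation:
Initial: C1(6μF, Q=2μC, V=0.33V), C2(2μF, Q=18μC, V=9.00V), C3(3μF, Q=2μC, V=0.67V), C4(2μF, Q=20μC, V=10.00V)
Op 1: CLOSE 1-3: Q_total=4.00, C_total=9.00, V=0.44; Q1=2.67, Q3=1.33; dissipated=0.111
Op 2: GROUND 1: Q1=0; energy lost=0.593
Op 3: CLOSE 3-2: Q_total=19.33, C_total=5.00, V=3.87; Q3=11.60, Q2=7.73; dissipated=43.919
Op 4: GROUND 2: Q2=0; energy lost=14.951
Op 5: CLOSE 2-4: Q_total=20.00, C_total=4.00, V=5.00; Q2=10.00, Q4=10.00; dissipated=50.000
Total dissipated: 109.573 μJ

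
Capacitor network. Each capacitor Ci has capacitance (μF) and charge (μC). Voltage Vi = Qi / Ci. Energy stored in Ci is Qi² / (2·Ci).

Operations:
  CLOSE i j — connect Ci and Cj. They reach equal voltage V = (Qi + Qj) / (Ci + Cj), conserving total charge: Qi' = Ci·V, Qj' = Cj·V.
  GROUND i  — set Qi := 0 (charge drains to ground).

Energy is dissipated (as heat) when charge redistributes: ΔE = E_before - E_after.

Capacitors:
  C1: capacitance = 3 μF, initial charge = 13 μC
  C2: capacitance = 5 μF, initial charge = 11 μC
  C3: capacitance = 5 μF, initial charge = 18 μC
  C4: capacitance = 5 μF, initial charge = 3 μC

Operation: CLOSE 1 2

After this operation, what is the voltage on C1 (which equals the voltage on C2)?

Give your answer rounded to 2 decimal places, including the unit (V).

Initial: C1(3μF, Q=13μC, V=4.33V), C2(5μF, Q=11μC, V=2.20V), C3(5μF, Q=18μC, V=3.60V), C4(5μF, Q=3μC, V=0.60V)
Op 1: CLOSE 1-2: Q_total=24.00, C_total=8.00, V=3.00; Q1=9.00, Q2=15.00; dissipated=4.267

Answer: 3.00 V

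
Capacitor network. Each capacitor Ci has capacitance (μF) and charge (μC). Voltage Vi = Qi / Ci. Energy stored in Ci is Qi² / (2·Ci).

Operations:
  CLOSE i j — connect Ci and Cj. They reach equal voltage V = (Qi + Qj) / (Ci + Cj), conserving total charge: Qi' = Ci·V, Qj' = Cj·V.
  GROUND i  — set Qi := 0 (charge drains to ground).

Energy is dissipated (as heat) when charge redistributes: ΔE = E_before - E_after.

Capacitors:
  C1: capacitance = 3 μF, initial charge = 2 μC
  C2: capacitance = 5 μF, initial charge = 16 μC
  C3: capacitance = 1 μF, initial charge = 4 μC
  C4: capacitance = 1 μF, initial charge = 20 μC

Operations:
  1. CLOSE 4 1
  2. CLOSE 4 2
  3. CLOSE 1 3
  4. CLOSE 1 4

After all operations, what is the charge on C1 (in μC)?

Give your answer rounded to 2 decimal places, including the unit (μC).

Initial: C1(3μF, Q=2μC, V=0.67V), C2(5μF, Q=16μC, V=3.20V), C3(1μF, Q=4μC, V=4.00V), C4(1μF, Q=20μC, V=20.00V)
Op 1: CLOSE 4-1: Q_total=22.00, C_total=4.00, V=5.50; Q4=5.50, Q1=16.50; dissipated=140.167
Op 2: CLOSE 4-2: Q_total=21.50, C_total=6.00, V=3.58; Q4=3.58, Q2=17.92; dissipated=2.204
Op 3: CLOSE 1-3: Q_total=20.50, C_total=4.00, V=5.12; Q1=15.38, Q3=5.12; dissipated=0.844
Op 4: CLOSE 1-4: Q_total=18.96, C_total=4.00, V=4.74; Q1=14.22, Q4=4.74; dissipated=0.891
Final charges: Q1=14.22, Q2=17.92, Q3=5.12, Q4=4.74

Answer: 14.22 μC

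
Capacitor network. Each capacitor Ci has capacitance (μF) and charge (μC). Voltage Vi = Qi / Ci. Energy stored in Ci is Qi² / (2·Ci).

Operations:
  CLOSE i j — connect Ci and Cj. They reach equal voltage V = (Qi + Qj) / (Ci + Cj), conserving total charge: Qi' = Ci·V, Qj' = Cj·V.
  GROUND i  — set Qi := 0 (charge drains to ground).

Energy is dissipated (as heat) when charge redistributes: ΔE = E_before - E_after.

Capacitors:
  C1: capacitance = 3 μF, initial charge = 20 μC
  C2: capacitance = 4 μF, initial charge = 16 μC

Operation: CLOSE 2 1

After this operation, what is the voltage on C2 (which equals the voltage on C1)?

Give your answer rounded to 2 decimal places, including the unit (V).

Initial: C1(3μF, Q=20μC, V=6.67V), C2(4μF, Q=16μC, V=4.00V)
Op 1: CLOSE 2-1: Q_total=36.00, C_total=7.00, V=5.14; Q2=20.57, Q1=15.43; dissipated=6.095

Answer: 5.14 V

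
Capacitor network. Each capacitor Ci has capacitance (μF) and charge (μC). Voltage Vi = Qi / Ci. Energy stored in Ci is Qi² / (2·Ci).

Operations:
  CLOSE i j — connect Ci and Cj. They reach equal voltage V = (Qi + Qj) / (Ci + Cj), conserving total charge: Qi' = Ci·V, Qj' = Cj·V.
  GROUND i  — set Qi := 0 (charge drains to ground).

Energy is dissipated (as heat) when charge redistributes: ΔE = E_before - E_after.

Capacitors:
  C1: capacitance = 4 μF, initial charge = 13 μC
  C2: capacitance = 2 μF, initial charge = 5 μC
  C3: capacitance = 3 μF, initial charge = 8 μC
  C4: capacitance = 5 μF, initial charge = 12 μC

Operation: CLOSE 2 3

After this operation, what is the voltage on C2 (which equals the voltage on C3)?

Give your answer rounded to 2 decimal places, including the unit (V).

Answer: 2.60 V

Derivation:
Initial: C1(4μF, Q=13μC, V=3.25V), C2(2μF, Q=5μC, V=2.50V), C3(3μF, Q=8μC, V=2.67V), C4(5μF, Q=12μC, V=2.40V)
Op 1: CLOSE 2-3: Q_total=13.00, C_total=5.00, V=2.60; Q2=5.20, Q3=7.80; dissipated=0.017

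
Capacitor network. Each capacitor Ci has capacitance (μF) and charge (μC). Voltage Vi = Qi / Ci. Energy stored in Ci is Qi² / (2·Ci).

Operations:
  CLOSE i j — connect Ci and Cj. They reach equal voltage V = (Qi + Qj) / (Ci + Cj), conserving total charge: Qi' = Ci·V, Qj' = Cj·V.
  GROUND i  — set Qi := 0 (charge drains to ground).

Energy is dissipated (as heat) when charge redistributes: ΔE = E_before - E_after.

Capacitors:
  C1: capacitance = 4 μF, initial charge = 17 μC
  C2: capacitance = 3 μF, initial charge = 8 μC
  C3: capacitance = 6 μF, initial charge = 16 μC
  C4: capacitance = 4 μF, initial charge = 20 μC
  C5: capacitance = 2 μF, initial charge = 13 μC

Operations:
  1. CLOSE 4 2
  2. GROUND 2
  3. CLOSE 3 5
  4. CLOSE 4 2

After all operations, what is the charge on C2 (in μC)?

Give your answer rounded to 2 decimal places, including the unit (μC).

Answer: 6.86 μC

Derivation:
Initial: C1(4μF, Q=17μC, V=4.25V), C2(3μF, Q=8μC, V=2.67V), C3(6μF, Q=16μC, V=2.67V), C4(4μF, Q=20μC, V=5.00V), C5(2μF, Q=13μC, V=6.50V)
Op 1: CLOSE 4-2: Q_total=28.00, C_total=7.00, V=4.00; Q4=16.00, Q2=12.00; dissipated=4.667
Op 2: GROUND 2: Q2=0; energy lost=24.000
Op 3: CLOSE 3-5: Q_total=29.00, C_total=8.00, V=3.62; Q3=21.75, Q5=7.25; dissipated=11.021
Op 4: CLOSE 4-2: Q_total=16.00, C_total=7.00, V=2.29; Q4=9.14, Q2=6.86; dissipated=13.714
Final charges: Q1=17.00, Q2=6.86, Q3=21.75, Q4=9.14, Q5=7.25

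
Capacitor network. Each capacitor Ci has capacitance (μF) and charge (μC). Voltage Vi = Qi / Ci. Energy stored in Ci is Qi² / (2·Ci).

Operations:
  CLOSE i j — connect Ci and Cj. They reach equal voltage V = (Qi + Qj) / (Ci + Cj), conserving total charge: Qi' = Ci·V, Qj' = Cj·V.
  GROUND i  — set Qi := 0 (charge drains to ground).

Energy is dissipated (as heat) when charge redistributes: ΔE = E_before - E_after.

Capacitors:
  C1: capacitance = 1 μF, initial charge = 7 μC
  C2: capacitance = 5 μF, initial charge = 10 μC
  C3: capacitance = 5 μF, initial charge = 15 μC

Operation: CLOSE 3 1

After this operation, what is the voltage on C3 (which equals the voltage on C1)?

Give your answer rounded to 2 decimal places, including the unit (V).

Initial: C1(1μF, Q=7μC, V=7.00V), C2(5μF, Q=10μC, V=2.00V), C3(5μF, Q=15μC, V=3.00V)
Op 1: CLOSE 3-1: Q_total=22.00, C_total=6.00, V=3.67; Q3=18.33, Q1=3.67; dissipated=6.667

Answer: 3.67 V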